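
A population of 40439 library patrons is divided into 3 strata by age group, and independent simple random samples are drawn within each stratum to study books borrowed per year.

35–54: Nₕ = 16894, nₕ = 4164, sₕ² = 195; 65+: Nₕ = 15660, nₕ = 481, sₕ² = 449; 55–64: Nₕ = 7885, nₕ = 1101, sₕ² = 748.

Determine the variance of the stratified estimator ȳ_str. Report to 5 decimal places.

0.16407

Var(ȳ_str) = Σₕ Wₕ²(1 − fₕ)sₕ²/nₕ with Wₕ = Nₕ/N, N = 40439.
35–54: Wₕ = 0.41776503; term = 0.41776503²·(1 − 0.24647804)·195/4164 = 0.006158628.
65+: Wₕ = 0.38724993; term = 0.38724993²·(1 − 0.03071520)·449/481 = 0.1356861.
55–64: Wₕ = 0.19498504; term = 0.19498504²·(1 − 0.13963221)·748/1101 = 0.022222914.
Sum = 0.16406764.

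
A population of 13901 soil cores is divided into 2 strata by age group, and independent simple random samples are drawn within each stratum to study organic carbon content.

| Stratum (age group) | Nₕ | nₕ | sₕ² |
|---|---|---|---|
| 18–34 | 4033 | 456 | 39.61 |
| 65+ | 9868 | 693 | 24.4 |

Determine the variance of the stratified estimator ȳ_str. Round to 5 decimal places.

0.02298

Var(ȳ_str) = Σₕ Wₕ²(1 − fₕ)sₕ²/nₕ with Wₕ = Nₕ/N, N = 13901.
18–34: Wₕ = 0.29012301; term = 0.29012301²·(1 − 0.11306720)·39.61/456 = 0.0064847774.
65+: Wₕ = 0.70987699; term = 0.70987699²·(1 − 0.07022700)·24.4/693 = 0.0164968.
Sum = 0.022981577.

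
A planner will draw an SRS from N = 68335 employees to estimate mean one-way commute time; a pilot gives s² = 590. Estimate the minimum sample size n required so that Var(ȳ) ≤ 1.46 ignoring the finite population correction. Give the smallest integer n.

405

Without fpc, n₀ = s²/D = 590/1.46 = 404.1096.
Rounding up, n = 405.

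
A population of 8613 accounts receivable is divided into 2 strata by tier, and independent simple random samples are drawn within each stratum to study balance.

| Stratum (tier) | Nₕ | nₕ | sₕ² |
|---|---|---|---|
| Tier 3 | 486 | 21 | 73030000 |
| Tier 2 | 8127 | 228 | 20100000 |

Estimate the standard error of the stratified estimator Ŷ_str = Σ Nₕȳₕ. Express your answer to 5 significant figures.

2.5387 × 10^6

Var(Ŷ_str) = Σₕ Nₕ²(1 − fₕ)sₕ²/nₕ.
Tier 3: 486²·(1 − 21/486)·73030000/21 = 7.8590713 × 10^11.
Tier 2: 8127²·(1 − 228/8127)·20100000/228 = 5.6593113 × 10^12.
Sum = 6.4452184 × 10^12.
SE = √(6.4452184 × 10^12) = 2.5387 × 10^6.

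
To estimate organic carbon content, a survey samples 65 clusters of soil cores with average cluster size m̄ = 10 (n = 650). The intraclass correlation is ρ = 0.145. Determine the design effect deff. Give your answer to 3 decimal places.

deff = 1 + (10 − 1)·0.145 = 1 + 1.305 = 2.305.

2.305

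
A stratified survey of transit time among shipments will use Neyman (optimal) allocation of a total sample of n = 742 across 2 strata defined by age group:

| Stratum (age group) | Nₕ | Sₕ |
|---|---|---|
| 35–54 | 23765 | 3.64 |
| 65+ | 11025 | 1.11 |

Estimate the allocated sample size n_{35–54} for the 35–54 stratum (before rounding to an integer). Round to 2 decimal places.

Neyman allocation: nₕ = n·NₕSₕ / Σⱼ NⱼSⱼ.
Σ NⱼSⱼ = 23765·3.64 + 11025·1.11 = 98742.35.
n_{35–54} = 742·23765·3.64 / 98742.35 = 650.04.

650.04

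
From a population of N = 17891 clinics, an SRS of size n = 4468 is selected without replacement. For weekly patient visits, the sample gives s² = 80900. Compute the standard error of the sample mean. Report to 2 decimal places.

3.69

Under SRS without replacement, Var(ȳ) = (1 − f)·s²/n with f = n/N = 4468/17891 = 0.24973450.
Var(ȳ) = (1 − 0.24973450)·80900/4468 = 0.75026550·18.106535 = 13.584709.
SE(ȳ) = √(13.584709) = 3.69.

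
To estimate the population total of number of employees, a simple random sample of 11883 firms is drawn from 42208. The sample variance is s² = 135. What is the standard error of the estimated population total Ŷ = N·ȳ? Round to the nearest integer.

Var(Ŷ) = N²·Var(ȳ) = N²·(1 − n/N)·s²/n.
f = 11883/42208 = 0.28153431; Var(ȳ) = 0.71846569·135/11883 = 0.0081623217.
Var(Ŷ) = 42208² · 0.0081623217 = 1.4541301 × 10^7.
SE(Ŷ) = √(1.4541301 × 10^7) = 3813.

3813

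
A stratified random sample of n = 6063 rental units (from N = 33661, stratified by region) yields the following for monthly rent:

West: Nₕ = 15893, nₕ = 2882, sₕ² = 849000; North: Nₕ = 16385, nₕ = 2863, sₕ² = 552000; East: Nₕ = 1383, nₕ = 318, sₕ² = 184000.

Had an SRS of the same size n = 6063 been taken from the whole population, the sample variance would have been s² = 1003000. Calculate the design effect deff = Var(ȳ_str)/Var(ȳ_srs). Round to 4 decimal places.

Var(ȳ_str) = Σ Wₕ²(1−fₕ)sₕ²/nₕ with Wₕ = Nₕ/33661:
  West: (15893/33661)²·(1−2882/15893)·849000/2882 = 53.762103
  North: (16385/33661)²·(1−2863/16385)·552000/2863 = 37.700845
  East: (1383/33661)²·(1−318/1383)·184000/318 = 0.75215693
  → Var(ȳ_str) = 92.215105.
Var(ȳ_srs) = (1 − 6063/33661)·1003000/6063 = 135.63256.
deff = 92.215105 / 135.63256 = 0.6799.

0.6799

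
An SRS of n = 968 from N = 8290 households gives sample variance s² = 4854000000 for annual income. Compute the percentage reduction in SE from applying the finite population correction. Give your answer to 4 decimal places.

f = n/N = 968/8290 = 0.11676719.
SE_no-fpc = √(s²/n) = 2239.2996; SE_fpc = √((1−f)s²/n) = 2104.5042.
Ratio = √(1−f) = 0.93980467. Reduction = 100·(1 − 0.93980467) = 6.0195%.

6.0195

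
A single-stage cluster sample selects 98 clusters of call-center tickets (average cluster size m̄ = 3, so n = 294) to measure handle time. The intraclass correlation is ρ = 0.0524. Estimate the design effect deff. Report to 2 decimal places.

1.10

deff = 1 + (3 − 1)·0.0524 = 1 + 0.1048 = 1.1048.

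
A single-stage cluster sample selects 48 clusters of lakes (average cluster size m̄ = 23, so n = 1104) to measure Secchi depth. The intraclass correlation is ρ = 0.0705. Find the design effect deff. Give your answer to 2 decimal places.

deff = 1 + (23 − 1)·0.0705 = 1 + 1.551 = 2.551.

2.55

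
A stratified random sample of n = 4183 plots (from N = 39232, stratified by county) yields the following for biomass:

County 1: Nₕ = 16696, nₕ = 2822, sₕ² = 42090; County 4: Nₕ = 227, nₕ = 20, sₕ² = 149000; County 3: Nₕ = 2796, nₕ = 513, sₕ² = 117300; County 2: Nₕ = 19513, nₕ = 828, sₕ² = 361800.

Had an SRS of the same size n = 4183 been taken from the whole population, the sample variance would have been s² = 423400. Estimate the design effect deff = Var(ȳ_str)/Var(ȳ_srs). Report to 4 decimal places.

Var(ȳ_str) = Σ Wₕ²(1−fₕ)sₕ²/nₕ with Wₕ = Nₕ/39232:
  County 1: (16696/39232)²·(1−2822/16696)·42090/2822 = 2.2446837
  County 4: (227/39232)²·(1−20/227)·149000/20 = 0.22744248
  County 3: (2796/39232)²·(1−513/2796)·117300/513 = 0.94829362
  County 2: (19513/39232)²·(1−828/19513)·361800/828 = 103.50813
  → Var(ȳ_str) = 106.92855.
Var(ȳ_srs) = (1 − 4183/39232)·423400/4183 = 90.42701.
deff = 106.92855 / 90.42701 = 1.1825.

1.1825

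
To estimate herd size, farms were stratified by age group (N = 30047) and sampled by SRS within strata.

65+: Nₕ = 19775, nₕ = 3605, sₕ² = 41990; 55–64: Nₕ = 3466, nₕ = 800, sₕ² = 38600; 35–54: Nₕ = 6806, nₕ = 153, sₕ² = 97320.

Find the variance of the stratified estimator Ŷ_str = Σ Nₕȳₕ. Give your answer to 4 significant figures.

3.297 × 10^10

Var(Ŷ_str) = Σₕ Nₕ²(1 − fₕ)sₕ²/nₕ.
65+: 19775²·(1 − 3605/19775)·41990/3605 = 3.7244926 × 10^9.
55–64: 3466²·(1 − 800/3466)·38600/800 = 4.4584718 × 10^8.
35–54: 6806²·(1 − 153/6806)·97320/153 = 2.8801834 × 10^10.
Sum = 3.2972174 × 10^10.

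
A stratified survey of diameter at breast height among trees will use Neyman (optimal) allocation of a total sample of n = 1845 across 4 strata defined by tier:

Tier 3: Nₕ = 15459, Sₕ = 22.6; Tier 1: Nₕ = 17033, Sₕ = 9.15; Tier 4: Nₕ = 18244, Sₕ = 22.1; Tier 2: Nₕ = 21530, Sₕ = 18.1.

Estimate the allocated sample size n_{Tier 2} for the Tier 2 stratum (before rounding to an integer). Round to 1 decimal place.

Neyman allocation: nₕ = n·NₕSₕ / Σⱼ NⱼSⱼ.
Σ NⱼSⱼ = 15459·22.6 + 17033·9.15 + 18244·22.1 + 21530·18.1 = 1.2981108 × 10^6.
n_{Tier 2} = 1845·21530·18.1 / (1.2981108 × 10^6) = 553.9.

553.9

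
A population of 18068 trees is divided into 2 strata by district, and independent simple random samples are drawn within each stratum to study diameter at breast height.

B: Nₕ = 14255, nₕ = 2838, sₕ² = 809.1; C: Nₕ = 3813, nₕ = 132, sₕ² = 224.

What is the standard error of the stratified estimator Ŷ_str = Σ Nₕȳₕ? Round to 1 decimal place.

8379.6

Var(Ŷ_str) = Σₕ Nₕ²(1 − fₕ)sₕ²/nₕ.
B: 14255²·(1 − 2838/14255)·809.1/2838 = 4.6399044 × 10^7.
C: 3813²·(1 − 132/3813)·224/132 = 2.3818078 × 10^7.
Sum = 7.0217122 × 10^7.
SE = √(7.0217122 × 10^7) = 8379.6.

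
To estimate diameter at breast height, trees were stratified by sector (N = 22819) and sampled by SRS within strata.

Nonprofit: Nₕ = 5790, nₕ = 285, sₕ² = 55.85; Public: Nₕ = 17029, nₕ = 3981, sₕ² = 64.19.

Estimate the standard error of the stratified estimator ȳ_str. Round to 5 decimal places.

Var(ȳ_str) = Σₕ Wₕ²(1 − fₕ)sₕ²/nₕ with Wₕ = Nₕ/N, N = 22819.
Nonprofit: Wₕ = 0.25373592; term = 0.25373592²·(1 − 0.04922280)·55.85/285 = 0.011995573.
Public: Wₕ = 0.74626408; term = 0.74626408²·(1 − 0.23377767)·64.19/3981 = 0.006880422.
Sum = 0.018875995.
SE = √(0.018875995) = 0.13739.

0.13739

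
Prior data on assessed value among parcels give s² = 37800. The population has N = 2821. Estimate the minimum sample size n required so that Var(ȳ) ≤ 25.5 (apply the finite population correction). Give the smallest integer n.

972

Without fpc, n₀ = s²/D = 37800/25.5 = 1482.3529.
With fpc, (1 − n/N)·s²/n ≤ D requires n ≥ n₀/(1 + n₀/N) = 1482.3529/(1 + 1482.3529/2821) = 971.7347.
Rounding up, n = 972.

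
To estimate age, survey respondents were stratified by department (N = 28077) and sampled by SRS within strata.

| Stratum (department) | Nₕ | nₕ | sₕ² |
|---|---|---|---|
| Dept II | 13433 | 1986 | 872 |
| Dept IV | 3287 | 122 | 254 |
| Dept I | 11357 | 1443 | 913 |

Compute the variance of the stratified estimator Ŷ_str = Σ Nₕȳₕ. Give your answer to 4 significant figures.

Var(Ŷ_str) = Σₕ Nₕ²(1 − fₕ)sₕ²/nₕ.
Dept II: 13433²·(1 − 1986/13433)·872/1986 = 6.7515259 × 10^7.
Dept IV: 3287²·(1 − 122/3287)·254/122 = 2.1659444 × 10^7.
Dept I: 11357²·(1 − 1443/11357)·913/1443 = 7.1238864 × 10^7.
Sum = 1.6041357 × 10^8.

1.604 × 10^8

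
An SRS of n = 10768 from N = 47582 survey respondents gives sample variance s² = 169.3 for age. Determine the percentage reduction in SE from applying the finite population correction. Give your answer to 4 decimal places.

12.0400

f = n/N = 10768/47582 = 0.22630406.
SE_no-fpc = √(s²/n) = 0.12538944; SE_fpc = √((1−f)s²/n) = 0.11029253.
Ratio = √(1−f) = 0.87959987. Reduction = 100·(1 − 0.87959987) = 12.0400%.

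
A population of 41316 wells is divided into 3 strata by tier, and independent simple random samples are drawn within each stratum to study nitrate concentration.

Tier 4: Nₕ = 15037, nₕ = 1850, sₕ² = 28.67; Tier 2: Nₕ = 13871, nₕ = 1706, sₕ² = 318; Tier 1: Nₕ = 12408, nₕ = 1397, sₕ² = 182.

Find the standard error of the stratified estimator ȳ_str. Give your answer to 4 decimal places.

Var(ȳ_str) = Σₕ Wₕ²(1 − fₕ)sₕ²/nₕ with Wₕ = Nₕ/N, N = 41316.
Tier 4: Wₕ = 0.36395101; term = 0.36395101²·(1 − 0.12302986)·28.67/1850 = 0.0018002244.
Tier 2: Wₕ = 0.33572950; term = 0.33572950²·(1 − 0.12299041)·318/1706 = 0.018426016.
Tier 1: Wₕ = 0.30031949; term = 0.30031949²·(1 − 0.11258865)·182/1397 = 0.010427183.
Sum = 0.030653423.
SE = √(0.030653423) = 0.1751.

0.1751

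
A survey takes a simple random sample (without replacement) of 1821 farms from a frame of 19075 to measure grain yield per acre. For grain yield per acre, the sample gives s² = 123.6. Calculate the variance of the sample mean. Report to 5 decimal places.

Under SRS without replacement, Var(ȳ) = (1 − f)·s²/n with f = n/N = 1821/19075 = 0.09546527.
Var(ȳ) = (1 − 0.09546527)·123.6/1821 = 0.90453473·0.067874794 = 0.061395109.

0.06140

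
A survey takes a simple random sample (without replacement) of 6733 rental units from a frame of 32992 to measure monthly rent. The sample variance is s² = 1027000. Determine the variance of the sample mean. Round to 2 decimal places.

121.40

Under SRS without replacement, Var(ȳ) = (1 − f)·s²/n with f = n/N = 6733/32992 = 0.20407978.
Var(ȳ) = (1 − 0.20407978)·1027000/6733 = 0.79592022·152.5323 = 121.40355.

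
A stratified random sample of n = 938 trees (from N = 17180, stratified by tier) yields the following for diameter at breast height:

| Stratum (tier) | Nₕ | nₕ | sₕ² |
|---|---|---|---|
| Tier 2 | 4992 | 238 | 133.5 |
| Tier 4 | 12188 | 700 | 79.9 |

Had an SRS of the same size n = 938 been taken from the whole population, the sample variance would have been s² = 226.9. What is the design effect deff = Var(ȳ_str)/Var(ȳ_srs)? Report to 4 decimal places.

Var(ȳ_str) = Σ Wₕ²(1−fₕ)sₕ²/nₕ with Wₕ = Nₕ/17180:
  Tier 2: (4992/17180)²·(1−238/4992)·133.5/238 = 0.045101579
  Tier 4: (12188/17180)²·(1−700/12188)·79.9/700 = 0.05414761
  → Var(ȳ_str) = 0.099249189.
Var(ȳ_srs) = (1 − 938/17180)·226.9/938 = 0.22869044.
deff = 0.099249189 / 0.22869044 = 0.4340.

0.4340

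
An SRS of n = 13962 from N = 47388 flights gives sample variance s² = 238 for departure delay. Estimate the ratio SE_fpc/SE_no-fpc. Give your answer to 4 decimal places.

0.8399

f = n/N = 13962/47388 = 0.29463155.
SE_no-fpc = √(s²/n) = 0.13056136; SE_fpc = √((1−f)s²/n) = 0.10965354.
Ratio = √(1−f) = 0.83986216.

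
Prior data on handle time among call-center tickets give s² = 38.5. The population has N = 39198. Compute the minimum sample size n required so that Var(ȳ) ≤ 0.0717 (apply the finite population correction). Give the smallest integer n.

530

Without fpc, n₀ = s²/D = 38.5/0.0717 = 536.9596.
With fpc, (1 − n/N)·s²/n ≤ D requires n ≥ n₀/(1 + n₀/N) = 536.9596/(1 + 536.9596/39198) = 529.7034.
Rounding up, n = 530.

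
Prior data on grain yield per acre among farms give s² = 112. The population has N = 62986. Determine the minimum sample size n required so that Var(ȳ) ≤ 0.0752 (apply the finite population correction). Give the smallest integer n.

1455

Without fpc, n₀ = s²/D = 112/0.0752 = 1489.3617.
With fpc, (1 − n/N)·s²/n ≤ D requires n ≥ n₀/(1 + n₀/N) = 1489.3617/(1 + 1489.3617/62986) = 1454.9579.
Rounding up, n = 1455.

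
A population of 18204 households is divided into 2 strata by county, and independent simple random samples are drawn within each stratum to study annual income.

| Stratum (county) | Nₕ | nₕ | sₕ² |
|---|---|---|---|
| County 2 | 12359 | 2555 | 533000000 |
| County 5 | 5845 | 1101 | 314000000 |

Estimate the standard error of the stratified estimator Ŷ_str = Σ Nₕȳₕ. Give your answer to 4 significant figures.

Var(Ŷ_str) = Σₕ Nₕ²(1 − fₕ)sₕ²/nₕ.
County 2: 12359²·(1 − 2555/12359)·533000000/2555 = 2.5276849 × 10^13.
County 5: 5845²·(1 − 1101/5845)·314000000/1101 = 7.9080886 × 10^12.
Sum = 3.3184938 × 10^13.
SE = √(3.3184938 × 10^13) = 5.761 × 10^6.

5.761 × 10^6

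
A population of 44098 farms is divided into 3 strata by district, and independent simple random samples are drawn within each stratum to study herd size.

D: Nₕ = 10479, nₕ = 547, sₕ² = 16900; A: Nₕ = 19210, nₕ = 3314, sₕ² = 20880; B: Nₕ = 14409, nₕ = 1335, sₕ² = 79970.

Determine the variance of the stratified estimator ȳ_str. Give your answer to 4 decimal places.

8.4459

Var(ȳ_str) = Σₕ Wₕ²(1 − fₕ)sₕ²/nₕ with Wₕ = Nₕ/N, N = 44098.
D: Wₕ = 0.23762982; term = 0.23762982²·(1 − 0.05219964)·16900/547 = 1.6535531.
A: Wₕ = 0.43562066; term = 0.43562066²·(1 − 0.17251432)·20880/3314 = 0.98936245.
B: Wₕ = 0.32674951; term = 0.32674951²·(1 − 0.09265043)·79970/1335 = 5.8029705.
Sum = 8.4458861.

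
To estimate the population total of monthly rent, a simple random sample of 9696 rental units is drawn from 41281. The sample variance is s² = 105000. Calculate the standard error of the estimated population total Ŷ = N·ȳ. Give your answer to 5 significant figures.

Var(Ŷ) = N²·Var(ȳ) = N²·(1 − n/N)·s²/n.
f = 9696/41281 = 0.23487803; Var(ȳ) = 0.76512197·105000/9696 = 8.2856649.
Var(Ŷ) = 41281² · 8.2856649 = 1.4119775 × 10^10.
SE(Ŷ) = √(1.4119775 × 10^10) = 118830.

118830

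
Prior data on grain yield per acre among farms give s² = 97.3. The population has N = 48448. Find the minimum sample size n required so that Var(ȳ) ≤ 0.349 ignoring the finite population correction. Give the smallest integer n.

279

Without fpc, n₀ = s²/D = 97.3/0.349 = 278.7966.
Rounding up, n = 279.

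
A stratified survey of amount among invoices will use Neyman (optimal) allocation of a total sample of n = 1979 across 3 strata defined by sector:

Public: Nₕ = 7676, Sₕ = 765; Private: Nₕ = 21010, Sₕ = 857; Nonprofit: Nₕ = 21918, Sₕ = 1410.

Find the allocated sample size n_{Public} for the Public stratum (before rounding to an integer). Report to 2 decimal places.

212.13

Neyman allocation: nₕ = n·NₕSₕ / Σⱼ NⱼSⱼ.
Σ NⱼSⱼ = 7676·765 + 21010·857 + 21918·1410 = 5.478209 × 10^7.
n_{Public} = 1979·7676·765 / (5.478209 × 10^7) = 212.13.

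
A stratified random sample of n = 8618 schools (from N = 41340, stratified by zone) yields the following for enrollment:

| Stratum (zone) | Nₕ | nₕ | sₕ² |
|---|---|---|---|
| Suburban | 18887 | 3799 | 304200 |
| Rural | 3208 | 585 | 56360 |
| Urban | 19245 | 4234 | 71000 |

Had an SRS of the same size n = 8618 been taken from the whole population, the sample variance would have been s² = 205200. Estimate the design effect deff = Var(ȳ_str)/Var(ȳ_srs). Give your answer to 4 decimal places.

0.8840

Var(ȳ_str) = Σ Wₕ²(1−fₕ)sₕ²/nₕ with Wₕ = Nₕ/41340:
  Suburban: (18887/41340)²·(1−3799/18887)·304200/3799 = 13.351917
  Rural: (3208/41340)²·(1−585/3208)·56360/585 = 0.47435865
  Urban: (19245/41340)²·(1−4234/19245)·71000/4234 = 2.8346151
  → Var(ȳ_str) = 16.660891.
Var(ȳ_srs) = (1 − 8618/41340)·205200/8618 = 18.846913.
deff = 16.660891 / 18.846913 = 0.8840.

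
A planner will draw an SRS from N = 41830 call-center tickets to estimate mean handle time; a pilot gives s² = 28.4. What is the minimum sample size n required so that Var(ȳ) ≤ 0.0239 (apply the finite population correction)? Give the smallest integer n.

1156

Without fpc, n₀ = s²/D = 28.4/0.0239 = 1188.2845.
With fpc, (1 − n/N)·s²/n ≤ D requires n ≥ n₀/(1 + n₀/N) = 1188.2845/(1 + 1188.2845/41830) = 1155.4608.
Rounding up, n = 1156.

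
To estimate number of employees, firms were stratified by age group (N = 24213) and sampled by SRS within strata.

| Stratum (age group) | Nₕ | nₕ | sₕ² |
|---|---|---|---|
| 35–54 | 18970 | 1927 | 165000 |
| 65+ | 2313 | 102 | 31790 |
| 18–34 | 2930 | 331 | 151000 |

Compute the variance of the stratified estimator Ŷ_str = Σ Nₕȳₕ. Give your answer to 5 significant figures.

3.2751 × 10^10

Var(Ŷ_str) = Σₕ Nₕ²(1 − fₕ)sₕ²/nₕ.
35–54: 18970²·(1 − 1927/18970)·165000/1927 = 2.7683156 × 10^10.
65+: 2313²·(1 − 102/2313)·31790/102 = 1.5938767 × 10^9.
18–34: 2930²·(1 − 331/2930)·151000/331 = 3.4739443 × 10^9.
Sum = 3.2750977 × 10^10.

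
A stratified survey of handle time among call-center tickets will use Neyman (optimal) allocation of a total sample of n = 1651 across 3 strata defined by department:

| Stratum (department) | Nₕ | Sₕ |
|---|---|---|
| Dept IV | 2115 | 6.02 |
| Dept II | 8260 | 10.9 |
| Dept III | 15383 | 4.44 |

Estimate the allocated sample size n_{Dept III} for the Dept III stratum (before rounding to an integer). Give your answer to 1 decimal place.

659.2

Neyman allocation: nₕ = n·NₕSₕ / Σⱼ NⱼSⱼ.
Σ NⱼSⱼ = 2115·6.02 + 8260·10.9 + 15383·4.44 = 171066.82.
n_{Dept III} = 1651·15383·4.44 / 171066.82 = 659.2.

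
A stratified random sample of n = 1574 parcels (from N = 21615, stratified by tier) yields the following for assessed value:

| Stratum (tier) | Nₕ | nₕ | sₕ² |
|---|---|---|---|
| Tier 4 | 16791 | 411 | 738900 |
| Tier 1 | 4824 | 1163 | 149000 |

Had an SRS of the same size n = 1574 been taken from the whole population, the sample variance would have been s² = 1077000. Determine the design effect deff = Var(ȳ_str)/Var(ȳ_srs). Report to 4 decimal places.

Var(ȳ_str) = Σ Wₕ²(1−fₕ)sₕ²/nₕ with Wₕ = Nₕ/21615:
  Tier 4: (16791/21615)²·(1−411/16791)·738900/411 = 1058.3366
  Tier 1: (4824/21615)²·(1−1163/4824)·149000/1163 = 4.8428732
  → Var(ȳ_str) = 1063.1795.
Var(ȳ_srs) = (1 − 1574/21615)·1077000/1574 = 634.41746.
deff = 1063.1795 / 634.41746 = 1.6758.

1.6758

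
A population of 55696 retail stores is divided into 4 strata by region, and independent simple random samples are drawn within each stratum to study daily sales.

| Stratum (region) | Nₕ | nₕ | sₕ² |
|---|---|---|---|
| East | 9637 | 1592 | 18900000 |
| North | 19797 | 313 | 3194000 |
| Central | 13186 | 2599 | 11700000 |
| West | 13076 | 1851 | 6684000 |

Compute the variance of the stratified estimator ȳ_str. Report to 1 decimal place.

Var(ȳ_str) = Σₕ Wₕ²(1 − fₕ)sₕ²/nₕ with Wₕ = Nₕ/N, N = 55696.
East: Wₕ = 0.17302858; term = 0.17302858²·(1 − 0.16519664)·18900000/1592 = 296.71441.
North: Wₕ = 0.35544743; term = 0.35544743²·(1 − 0.01581048)·3194000/313 = 1268.8786.
Central: Wₕ = 0.23674950; term = 0.23674950²·(1 − 0.19710299)·11700000/2599 = 202.58979.
West: Wₕ = 0.23477449; term = 0.23477449²·(1 − 0.14155705)·6684000/1851 = 170.86113.
Sum = 1939.0439.

1939.0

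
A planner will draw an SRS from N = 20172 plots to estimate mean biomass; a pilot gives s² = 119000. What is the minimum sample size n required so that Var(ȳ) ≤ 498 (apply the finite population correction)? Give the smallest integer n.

237

Without fpc, n₀ = s²/D = 119000/498 = 238.9558.
With fpc, (1 − n/N)·s²/n ≤ D requires n ≥ n₀/(1 + n₀/N) = 238.9558/(1 + 238.9558/20172) = 236.1583.
Rounding up, n = 237.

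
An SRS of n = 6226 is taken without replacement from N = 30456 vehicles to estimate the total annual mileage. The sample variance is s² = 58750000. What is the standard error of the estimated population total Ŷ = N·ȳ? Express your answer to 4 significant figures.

Var(Ŷ) = N²·Var(ȳ) = N²·(1 − n/N)·s²/n.
f = 6226/30456 = 0.20442606; Var(ȳ) = 0.79557394·58750000/6226 = 7507.2228.
Var(Ŷ) = 30456² · 7507.2228 = 6.9634592 × 10^12.
SE(Ŷ) = √(6.9634592 × 10^12) = 2.639 × 10^6.

2.639 × 10^6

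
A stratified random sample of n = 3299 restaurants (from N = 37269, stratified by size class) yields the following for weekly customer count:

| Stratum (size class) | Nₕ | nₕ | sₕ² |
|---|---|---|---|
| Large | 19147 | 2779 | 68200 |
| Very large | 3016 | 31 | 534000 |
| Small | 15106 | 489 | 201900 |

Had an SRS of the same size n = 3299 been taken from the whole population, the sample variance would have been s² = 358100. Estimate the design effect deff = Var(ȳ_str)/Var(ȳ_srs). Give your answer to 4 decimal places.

Var(ȳ_str) = Σ Wₕ²(1−fₕ)sₕ²/nₕ with Wₕ = Nₕ/37269:
  Large: (19147/37269)²·(1−2779/19147)·68200/2779 = 5.5372828
  Very large: (3016/37269)²·(1−31/3016)·534000/31 = 111.65026
  Small: (15106/37269)²·(1−489/15106)·201900/489 = 65.635637
  → Var(ȳ_str) = 182.82318.
Var(ȳ_srs) = (1 − 3299/37269)·358100/3299 = 98.939523.
deff = 182.82318 / 98.939523 = 1.8478.

1.8478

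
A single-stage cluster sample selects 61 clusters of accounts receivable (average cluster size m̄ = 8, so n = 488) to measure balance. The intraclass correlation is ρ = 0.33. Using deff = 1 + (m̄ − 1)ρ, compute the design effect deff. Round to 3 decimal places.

3.310

deff = 1 + (8 − 1)·0.33 = 1 + 2.31 = 3.31.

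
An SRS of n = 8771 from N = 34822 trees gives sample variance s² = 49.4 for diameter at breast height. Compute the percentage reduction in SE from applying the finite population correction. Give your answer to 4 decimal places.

13.5061

f = n/N = 8771/34822 = 0.25188099.
SE_no-fpc = √(s²/n) = 0.075047965; SE_fpc = √((1−f)s²/n) = 0.064911891.
Ratio = √(1−f) = 0.86493873. Reduction = 100·(1 − 0.86493873) = 13.5061%.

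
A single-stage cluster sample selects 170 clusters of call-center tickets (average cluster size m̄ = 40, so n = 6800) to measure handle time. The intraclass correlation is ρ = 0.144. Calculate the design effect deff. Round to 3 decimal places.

deff = 1 + (40 − 1)·0.144 = 1 + 5.616 = 6.616.

6.616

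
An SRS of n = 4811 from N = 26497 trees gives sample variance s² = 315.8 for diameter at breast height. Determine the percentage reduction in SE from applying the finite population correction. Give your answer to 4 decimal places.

9.5328

f = n/N = 4811/26497 = 0.18156772.
SE_no-fpc = √(s²/n) = 0.25620546; SE_fpc = √((1−f)s²/n) = 0.23178203.
Ratio = √(1−f) = 0.90467247. Reduction = 100·(1 − 0.90467247) = 9.5328%.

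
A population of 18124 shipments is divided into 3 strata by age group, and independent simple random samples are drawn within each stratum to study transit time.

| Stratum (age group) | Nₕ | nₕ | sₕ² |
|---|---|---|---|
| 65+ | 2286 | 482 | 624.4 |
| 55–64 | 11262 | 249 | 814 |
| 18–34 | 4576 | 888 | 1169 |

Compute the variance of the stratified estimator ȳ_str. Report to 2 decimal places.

Var(ȳ_str) = Σₕ Wₕ²(1 − fₕ)sₕ²/nₕ with Wₕ = Nₕ/N, N = 18124.
65+: Wₕ = 0.12613110; term = 0.12613110²·(1 − 0.21084864)·624.4/482 = 0.016263743.
55–64: Wₕ = 0.62138601; term = 0.62138601²·(1 − 0.02210975)·814/249 = 1.2343494.
18–34: Wₕ = 0.25248290; term = 0.25248290²·(1 − 0.19405594)·1169/888 = 0.067634824.
Sum = 1.318248.

1.32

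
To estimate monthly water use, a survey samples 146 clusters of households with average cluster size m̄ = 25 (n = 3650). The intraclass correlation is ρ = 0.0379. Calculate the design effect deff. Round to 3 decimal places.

deff = 1 + (25 − 1)·0.0379 = 1 + 0.9096 = 1.9096.

1.910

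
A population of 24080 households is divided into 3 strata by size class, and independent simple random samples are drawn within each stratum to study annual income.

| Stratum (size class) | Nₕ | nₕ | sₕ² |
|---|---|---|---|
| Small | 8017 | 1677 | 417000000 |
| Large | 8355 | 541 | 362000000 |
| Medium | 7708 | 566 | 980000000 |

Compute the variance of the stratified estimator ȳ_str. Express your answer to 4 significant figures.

Var(ȳ_str) = Σₕ Wₕ²(1 − fₕ)sₕ²/nₕ with Wₕ = Nₕ/N, N = 24080.
Small: Wₕ = 0.33293189; term = 0.33293189²·(1 − 0.20918049)·417000000/1677 = 21796.721.
Large: Wₕ = 0.34696844; term = 0.34696844²·(1 − 0.06475165)·362000000/541 = 75338.714.
Medium: Wₕ = 0.32009967; term = 0.32009967²·(1 − 0.07343020)·980000000/566 = 164383.5.
Sum = 261518.94.

261500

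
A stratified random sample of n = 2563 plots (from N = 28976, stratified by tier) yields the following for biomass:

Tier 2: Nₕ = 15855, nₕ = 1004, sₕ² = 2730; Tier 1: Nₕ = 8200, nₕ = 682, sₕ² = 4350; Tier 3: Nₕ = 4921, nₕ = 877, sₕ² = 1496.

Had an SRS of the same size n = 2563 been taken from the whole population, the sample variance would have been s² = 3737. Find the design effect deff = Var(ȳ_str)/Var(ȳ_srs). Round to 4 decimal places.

Var(ȳ_str) = Σ Wₕ²(1−fₕ)sₕ²/nₕ with Wₕ = Nₕ/28976:
  Tier 2: (15855/28976)²·(1−1004/15855)·2730/1004 = 0.76255999
  Tier 1: (8200/28976)²·(1−682/8200)·4350/682 = 0.4683216
  Tier 3: (4921/28976)²·(1−877/4921)·1496/877 = 0.040431481
  → Var(ȳ_str) = 1.2713131.
Var(ȳ_srs) = (1 − 2563/28976)·3737/2563 = 1.3290882.
deff = 1.2713131 / 1.3290882 = 0.9565.

0.9565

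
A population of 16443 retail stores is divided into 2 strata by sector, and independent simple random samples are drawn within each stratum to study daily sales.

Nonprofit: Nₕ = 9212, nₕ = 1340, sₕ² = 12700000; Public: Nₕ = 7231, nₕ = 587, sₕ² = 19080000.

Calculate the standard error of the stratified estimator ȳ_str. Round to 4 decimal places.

91.2015

Var(ȳ_str) = Σₕ Wₕ²(1 − fₕ)sₕ²/nₕ with Wₕ = Nₕ/N, N = 16443.
Nonprofit: Wₕ = 0.56023840; term = 0.56023840²·(1 − 0.14546244)·12700000/1340 = 2542.0016.
Public: Wₕ = 0.43976160; term = 0.43976160²·(1 − 0.08117826)·19080000/587 = 5775.7201.
Sum = 8317.7217.
SE = √(8317.7217) = 91.2015.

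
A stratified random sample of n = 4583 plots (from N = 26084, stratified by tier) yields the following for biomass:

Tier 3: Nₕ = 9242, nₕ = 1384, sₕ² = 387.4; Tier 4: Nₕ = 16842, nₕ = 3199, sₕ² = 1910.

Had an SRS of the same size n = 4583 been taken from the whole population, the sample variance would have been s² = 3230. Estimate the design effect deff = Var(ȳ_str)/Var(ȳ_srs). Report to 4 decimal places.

Var(ȳ_str) = Σ Wₕ²(1−fₕ)sₕ²/nₕ with Wₕ = Nₕ/26084:
  Tier 3: (9242/26084)²·(1−1384/9242)·387.4/1384 = 0.029878111
  Tier 4: (16842/26084)²·(1−3199/16842)·1910/3199 = 0.20163888
  → Var(ȳ_str) = 0.23151699.
Var(ȳ_srs) = (1 − 4583/26084)·3230/4583 = 0.58094783.
deff = 0.23151699 / 0.58094783 = 0.3985.

0.3985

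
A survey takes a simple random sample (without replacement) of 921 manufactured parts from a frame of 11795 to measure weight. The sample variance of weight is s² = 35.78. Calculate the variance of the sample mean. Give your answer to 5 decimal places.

Under SRS without replacement, Var(ȳ) = (1 − f)·s²/n with f = n/N = 921/11795 = 0.07808393.
Var(ȳ) = (1 − 0.07808393)·35.78/921 = 0.92191607·0.038849077 = 0.035815588.

0.03582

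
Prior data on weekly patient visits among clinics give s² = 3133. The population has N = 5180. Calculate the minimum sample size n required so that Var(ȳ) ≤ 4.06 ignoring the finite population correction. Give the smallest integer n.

Without fpc, n₀ = s²/D = 3133/4.06 = 771.6749.
Rounding up, n = 772.

772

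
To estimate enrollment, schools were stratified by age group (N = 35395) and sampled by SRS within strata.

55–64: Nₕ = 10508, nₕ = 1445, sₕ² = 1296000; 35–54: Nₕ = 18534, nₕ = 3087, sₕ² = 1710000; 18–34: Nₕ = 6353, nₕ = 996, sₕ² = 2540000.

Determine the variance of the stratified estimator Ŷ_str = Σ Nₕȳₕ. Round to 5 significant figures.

Var(Ŷ_str) = Σₕ Nₕ²(1 − fₕ)sₕ²/nₕ.
55–64: 10508²·(1 − 1445/10508)·1296000/1445 = 8.5414027 × 10^10.
35–54: 18534²·(1 − 3087/18534)·1710000/3087 = 1.585889 × 10^11.
18–34: 6353²·(1 − 996/6353)·2540000/996 = 8.6791037 × 10^10.
Sum = 3.3079396 × 10^11.

3.3079 × 10^11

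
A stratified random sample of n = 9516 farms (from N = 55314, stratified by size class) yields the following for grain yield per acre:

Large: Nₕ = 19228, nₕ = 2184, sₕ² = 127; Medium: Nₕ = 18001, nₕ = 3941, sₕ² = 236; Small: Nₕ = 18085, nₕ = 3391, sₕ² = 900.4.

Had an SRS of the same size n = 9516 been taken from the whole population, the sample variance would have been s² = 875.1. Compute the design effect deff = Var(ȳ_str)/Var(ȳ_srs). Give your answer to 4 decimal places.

0.4497

Var(ȳ_str) = Σ Wₕ²(1−fₕ)sₕ²/nₕ with Wₕ = Nₕ/55314:
  Large: (19228/55314)²·(1−2184/19228)·127/2184 = 0.0062285448
  Medium: (18001/55314)²·(1−3941/18001)·236/3941 = 0.0049535596
  Small: (18085/55314)²·(1−3391/18085)·900.4/3391 = 0.023061955
  → Var(ȳ_str) = 0.034244059.
Var(ȳ_srs) = (1 − 9516/55314)·875.1/9516 = 0.07614032.
deff = 0.034244059 / 0.07614032 = 0.4497.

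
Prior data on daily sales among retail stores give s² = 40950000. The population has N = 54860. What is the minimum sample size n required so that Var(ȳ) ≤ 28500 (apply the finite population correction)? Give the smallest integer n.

1401

Without fpc, n₀ = s²/D = 40950000/28500 = 1436.8421.
With fpc, (1 − n/N)·s²/n ≤ D requires n ≥ n₀/(1 + n₀/N) = 1436.8421/(1 + 1436.8421/54860) = 1400.1701.
Rounding up, n = 1401.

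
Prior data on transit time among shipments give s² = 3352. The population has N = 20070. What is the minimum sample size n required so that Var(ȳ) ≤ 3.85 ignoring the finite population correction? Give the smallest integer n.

871

Without fpc, n₀ = s²/D = 3352/3.85 = 870.6494.
Rounding up, n = 871.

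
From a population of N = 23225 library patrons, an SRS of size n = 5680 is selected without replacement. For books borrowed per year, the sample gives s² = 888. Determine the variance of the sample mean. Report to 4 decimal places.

0.1181

Under SRS without replacement, Var(ȳ) = (1 − f)·s²/n with f = n/N = 5680/23225 = 0.24456405.
Var(ȳ) = (1 − 0.24456405)·888/5680 = 0.75543595·0.15633803 = 0.11810337.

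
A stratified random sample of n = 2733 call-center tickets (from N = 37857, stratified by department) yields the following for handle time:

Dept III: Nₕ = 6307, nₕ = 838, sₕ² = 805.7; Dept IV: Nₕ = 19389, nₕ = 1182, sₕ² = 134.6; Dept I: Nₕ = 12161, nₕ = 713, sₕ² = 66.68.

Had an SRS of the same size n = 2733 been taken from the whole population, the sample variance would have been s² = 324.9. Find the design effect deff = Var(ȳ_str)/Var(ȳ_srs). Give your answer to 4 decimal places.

Var(ȳ_str) = Σ Wₕ²(1−fₕ)sₕ²/nₕ with Wₕ = Nₕ/37857:
  Dept III: (6307/37857)²·(1−838/6307)·805.7/838 = 0.023140232
  Dept IV: (19389/37857)²·(1−1182/19389)·134.6/1182 = 0.02804975
  Dept I: (12161/37857)²·(1−713/12161)·66.68/713 = 0.0090847416
  → Var(ȳ_str) = 0.060274724.
Var(ȳ_srs) = (1 − 2733/37857)·324.9/2733 = 0.11029805.
deff = 0.060274724 / 0.11029805 = 0.5465.

0.5465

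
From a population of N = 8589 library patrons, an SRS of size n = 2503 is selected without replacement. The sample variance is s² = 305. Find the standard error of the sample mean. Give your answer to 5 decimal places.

Under SRS without replacement, Var(ȳ) = (1 − f)·s²/n with f = n/N = 2503/8589 = 0.29141926.
Var(ȳ) = (1 − 0.29141926)·305/2503 = 0.70858074·0.12185378 = 0.086343239.
SE(ȳ) = √(0.086343239) = 0.29384.

0.29384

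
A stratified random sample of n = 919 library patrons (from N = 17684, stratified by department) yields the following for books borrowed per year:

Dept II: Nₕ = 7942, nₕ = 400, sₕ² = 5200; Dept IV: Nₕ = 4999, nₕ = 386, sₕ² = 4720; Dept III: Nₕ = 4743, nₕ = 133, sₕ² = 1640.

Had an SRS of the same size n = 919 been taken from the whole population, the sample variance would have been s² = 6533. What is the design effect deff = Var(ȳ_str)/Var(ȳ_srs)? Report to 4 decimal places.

0.6312

Var(ȳ_str) = Σ Wₕ²(1−fₕ)sₕ²/nₕ with Wₕ = Nₕ/17684:
  Dept II: (7942/17684)²·(1−400/7942)·5200/400 = 2.4899966
  Dept IV: (4999/17684)²·(1−386/4999)·4720/386 = 0.90169627
  Dept III: (4743/17684)²·(1−133/4743)·1640/133 = 0.86215479
  → Var(ȳ_str) = 4.2538477.
Var(ȳ_srs) = (1 − 919/17684)·6533/919 = 6.7393839.
deff = 4.2538477 / 6.7393839 = 0.6312.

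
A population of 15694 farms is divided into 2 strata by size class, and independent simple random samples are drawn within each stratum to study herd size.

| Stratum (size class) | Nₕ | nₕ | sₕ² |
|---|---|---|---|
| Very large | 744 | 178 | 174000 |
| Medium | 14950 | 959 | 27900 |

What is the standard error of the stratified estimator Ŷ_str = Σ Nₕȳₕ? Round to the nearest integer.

Var(Ŷ_str) = Σₕ Nₕ²(1 − fₕ)sₕ²/nₕ.
Very large: 744²·(1 − 178/744)·174000/178 = 4.1164099 × 10^8.
Medium: 14950²·(1 − 959/14950)·27900/959 = 6.0852097 × 10^9.
Sum = 6.4968507 × 10^9.
SE = √(6.4968507 × 10^9) = 80603.

80603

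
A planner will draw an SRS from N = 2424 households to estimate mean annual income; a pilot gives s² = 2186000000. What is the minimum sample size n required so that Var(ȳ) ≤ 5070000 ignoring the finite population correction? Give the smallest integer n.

Without fpc, n₀ = s²/D = 2186000000/5070000 = 431.1637.
Rounding up, n = 432.

432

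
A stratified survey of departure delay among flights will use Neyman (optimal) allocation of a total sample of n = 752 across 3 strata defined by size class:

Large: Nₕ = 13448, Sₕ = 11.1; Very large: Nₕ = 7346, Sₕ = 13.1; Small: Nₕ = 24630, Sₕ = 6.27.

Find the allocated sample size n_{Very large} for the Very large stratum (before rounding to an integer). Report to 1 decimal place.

180.9

Neyman allocation: nₕ = n·NₕSₕ / Σⱼ NⱼSⱼ.
Σ NⱼSⱼ = 13448·11.1 + 7346·13.1 + 24630·6.27 = 399935.5.
n_{Very large} = 752·7346·13.1 / 399935.5 = 180.9.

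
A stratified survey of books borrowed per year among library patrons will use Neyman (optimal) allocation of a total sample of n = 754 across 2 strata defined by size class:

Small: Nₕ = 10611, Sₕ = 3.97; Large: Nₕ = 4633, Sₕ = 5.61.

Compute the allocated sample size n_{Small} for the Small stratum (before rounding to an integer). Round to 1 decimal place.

466.3

Neyman allocation: nₕ = n·NₕSₕ / Σⱼ NⱼSⱼ.
Σ NⱼSⱼ = 10611·3.97 + 4633·5.61 = 68116.8.
n_{Small} = 754·10611·3.97 / 68116.8 = 466.3.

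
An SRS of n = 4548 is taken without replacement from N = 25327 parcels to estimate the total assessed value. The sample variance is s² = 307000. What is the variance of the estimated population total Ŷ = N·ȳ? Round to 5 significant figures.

Var(Ŷ) = N²·Var(ȳ) = N²·(1 − n/N)·s²/n.
f = 4548/25327 = 0.17957121; Var(ȳ) = 0.82042879·307000/4548 = 55.380747.
Var(Ŷ) = 25327² · 55.380747 = 3.5524364 × 10^10.

3.5524 × 10^10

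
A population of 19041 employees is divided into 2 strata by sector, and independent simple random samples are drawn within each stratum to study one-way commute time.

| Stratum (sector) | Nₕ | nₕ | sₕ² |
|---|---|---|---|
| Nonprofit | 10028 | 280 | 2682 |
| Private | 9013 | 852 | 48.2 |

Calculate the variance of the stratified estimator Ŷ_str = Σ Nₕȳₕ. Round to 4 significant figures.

9.405 × 10^8

Var(Ŷ_str) = Σₕ Nₕ²(1 − fₕ)sₕ²/nₕ.
Nonprofit: 10028²·(1 − 280/10028)·2682/280 = 9.3633356 × 10^8.
Private: 9013²·(1 − 852/9013)·48.2/852 = 4.1612154 × 10^6.
Sum = 9.4049478 × 10^8.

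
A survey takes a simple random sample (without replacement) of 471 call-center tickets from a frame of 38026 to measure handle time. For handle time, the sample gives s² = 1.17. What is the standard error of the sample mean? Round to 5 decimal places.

Under SRS without replacement, Var(ȳ) = (1 − f)·s²/n with f = n/N = 471/38026 = 0.01238626.
Var(ȳ) = (1 − 0.01238626)·1.17/471 = 0.98761374·0.0024840764 = 0.002453308.
SE(ȳ) = √(0.002453308) = 0.04953.

0.04953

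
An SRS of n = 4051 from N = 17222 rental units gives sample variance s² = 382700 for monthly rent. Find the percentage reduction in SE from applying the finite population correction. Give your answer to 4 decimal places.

12.5484

f = n/N = 4051/17222 = 0.23522239.
SE_no-fpc = √(s²/n) = 9.7195937; SE_fpc = √((1−f)s²/n) = 8.4999367.
Ratio = √(1−f) = 0.87451564. Reduction = 100·(1 − 0.87451564) = 12.5484%.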